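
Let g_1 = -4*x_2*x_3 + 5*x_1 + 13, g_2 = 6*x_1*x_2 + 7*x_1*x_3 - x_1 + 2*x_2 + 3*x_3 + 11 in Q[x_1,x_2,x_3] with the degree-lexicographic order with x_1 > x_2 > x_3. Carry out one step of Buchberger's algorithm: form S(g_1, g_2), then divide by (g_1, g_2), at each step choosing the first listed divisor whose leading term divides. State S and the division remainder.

S(g_1, g_2) = -7/6*x_1*x_3**2 - 5/4*x_1**2 + 1/6*x_1*x_3 - 1/3*x_2*x_3 - 1/2*x_3**2 - 13/4*x_1 - 11/6*x_3; remainder on division = -7/6*x_1*x_3**2 - 5/4*x_1**2 + 1/6*x_1*x_3 - 1/2*x_3**2 - 11/3*x_1 - 11/6*x_3 - 13/12.

lcm(LM(g_1), LM(g_2)) = x_1*x_2*x_3.
S = (lcm/LT(g_1))·g_1 − (lcm/LT(g_2))·g_2 = -7/6*x_1*x_3**2 - 5/4*x_1**2 + 1/6*x_1*x_3 - 1/3*x_2*x_3 - 1/2*x_3**2 - 13/4*x_1 - 11/6*x_3.
Reduce S modulo (g_1, g_2) in that order:
  leading term x_1*x_3**2: no divisor's leading term divides it; move -7/6*x_1*x_3**2 to the remainder.
  leading term x_1**2: no divisor's leading term divides it; move -5/4*x_1**2 to the remainder.
  leading term x_1*x_3: no divisor's leading term divides it; move 1/6*x_1*x_3 to the remainder.
  leading term x_2*x_3: subtract (1/12)·g_1 from -1/3*x_2*x_3 - 1/2*x_3**2 - 13/4*x_1 - 11/6*x_3 → -1/2*x_3**2 - 11/3*x_1 - 11/6*x_3 - 13/12
  leading term x_3**2: no divisor's leading term divides it; move -1/2*x_3**2 to the remainder.
  leading term x_1: no divisor's leading term divides it; move -11/3*x_1 to the remainder.
  leading term x_3: no divisor's leading term divides it; move -11/6*x_3 to the remainder.
  leading term 1: no divisor's leading term divides it; move -13/12 to the remainder.
The remainder -7/6*x_1*x_3**2 - 5/4*x_1**2 + 1/6*x_1*x_3 - 1/2*x_3**2 - 11/3*x_1 - 11/6*x_3 - 13/12 is nonzero, so it would be added as the next basis element.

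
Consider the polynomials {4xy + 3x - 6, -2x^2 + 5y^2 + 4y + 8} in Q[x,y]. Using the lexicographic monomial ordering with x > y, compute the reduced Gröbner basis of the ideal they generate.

f_1 = 4xy + 3x - 6, LT = xy.
f_2 = -2x^2 + 5y^2 + 4y + 8, LT = x^2.

S(f_1,f_2): lcm = x^2y. S = 3/4x^2 - 3/2x + 5/2y^3 + 2y^2 + 4y.
  leading term x^2: subtract (-3/8)·f_2 from 3/4x^2 - 3/2x + 5/2y^3 + 2y^2 + 4y → -3/2x + 5/2y^3 + 31/8y^2 + 11/2y + 3
  leading term x: no divisor's leading term divides it; move -3/2x to the remainder.
  leading term y^3: no divisor's leading term divides it; move 5/2y^3 to the remainder.
  leading term y^2: no divisor's leading term divides it; move 31/8y^2 to the remainder.
  leading term y: no divisor's leading term divides it; move 11/2y to the remainder.
  leading term 1: no divisor's leading term divides it; move 3 to the remainder.
  remainder -3/2x + 5/2y^3 + 31/8y^2 + 11/2y + 3 ≠ 0; add g_3 = -3/2x + 5/2y^3 + 31/8y^2 + 11/2y + 3 to the basis.

S(f_1,g_3): lcm = xy. S = 3/4x + 5/3y^4 + 31/12y^3 + 11/3y^2 + 2y - 3/2.
  leading term x: subtract (-1/2)·g_3 from 3/4x + 5/3y^4 + 31/12y^3 + 11/3y^2 + 2y - 3/2 → 5/3y^4 + 23/6y^3 + 269/48y^2 + 19/4y
  leading term y^4: no divisor's leading term divides it; move 5/3y^4 to the remainder.
  leading term y^3: no divisor's leading term divides it; move 23/6y^3 to the remainder.
  leading term y^2: no divisor's leading term divides it; move 269/48y^2 to the remainder.
  leading term y: no divisor's leading term divides it; move 19/4y to the remainder.
  remainder 5/3y^4 + 23/6y^3 + 269/48y^2 + 19/4y ≠ 0; add g_4 = 5/3y^4 + 23/6y^3 + 269/48y^2 + 19/4y to the basis.

S(f_2,g_3): lcm = x^2. S = 5/3xy^3 + 31/12xy^2 + 11/3xy + 2x - 5/2y^2 - 2y - 4.
  leading term xy^3: subtract (5/12y^2)·f_1 from 5/3xy^3 + 31/12xy^2 + 11/3xy + 2x - 5/2y^2 - 2y - 4 → 4/3xy^2 + 11/3xy + 2x - 2y - 4
  leading term xy^2: subtract (1/3y)·f_1 from 4/3xy^2 + 11/3xy + 2x - 2y - 4 → 8/3xy + 2x - 4
  leading term xy: subtract (2/3)·f_1 from 8/3xy + 2x - 4 → 0
  remainder 0.

S(f_1,g_4): lcm = xy^4. S = -31/20xy^3 - 269/80xy^2 - 57/20xy - 3/2y^3.
  leading term xy^3: subtract (-31/80y^2)·f_1 from -31/20xy^3 - 269/80xy^2 - 57/20xy - 3/2y^3 → -11/5xy^2 - 57/20xy - 3/2y^3 - 93/40y^2
  leading term xy^2: subtract (-11/20y)·f_1 from -11/5xy^2 - 57/20xy - 3/2y^3 - 93/40y^2 → -6/5xy - 3/2y^3 - 93/40y^2 - 33/10y
  leading term xy: subtract (-3/10)·f_1 from -6/5xy - 3/2y^3 - 93/40y^2 - 33/10y → 9/10x - 3/2y^3 - 93/40y^2 - 33/10y - 9/5
  leading term x: subtract (-3/5)·g_3 from 9/10x - 3/2y^3 - 93/40y^2 - 33/10y - 9/5 → 0
  remainder 0.

S(f_2,g_4): leading monomials are coprime, so the S-polynomial reduces to 0 (Buchberger's first criterion).
S(g_3,g_4): leading monomials are coprime, so the S-polynomial reduces to 0 (Buchberger's first criterion).
Every S-polynomial of the final basis reduces to 0, so we have a Gröbner basis.
Inter-reduce: drop elements whose leading term is divisible by another's, tail-reduce, and make monic.

G = {x - 5/3y^3 - 31/12y^2 - 11/3y - 2, y^4 + 23/10y^3 + 269/80y^2 + 57/20y}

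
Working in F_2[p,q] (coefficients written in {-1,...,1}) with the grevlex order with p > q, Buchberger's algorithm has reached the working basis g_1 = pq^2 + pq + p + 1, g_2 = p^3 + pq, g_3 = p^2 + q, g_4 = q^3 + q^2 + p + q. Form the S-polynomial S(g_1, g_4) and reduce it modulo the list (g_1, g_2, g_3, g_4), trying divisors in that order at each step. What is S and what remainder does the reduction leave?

S(g_1, g_4) = p^2 + q; remainder on division = 0.

lcm(LM(g_1), LM(g_4)) = pq^3.
S = (lcm/LT(g_1))·g_1 − (lcm/LT(g_4))·g_4 = p^2 + q.
Reduce S modulo (g_1, g_2, g_3, g_4) in that order:
  leading term p^2: subtract (1)·g_3 from p^2 + q → 0
The remainder is 0, so this S-polynomial contributes no new basis element.
This is the inner loop of Buchberger's algorithm — each nonzero remainder becomes a new basis element.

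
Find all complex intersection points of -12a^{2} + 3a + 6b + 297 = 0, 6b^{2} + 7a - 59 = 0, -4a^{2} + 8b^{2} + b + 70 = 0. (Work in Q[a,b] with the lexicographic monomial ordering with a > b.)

Compute a lex Gröbner basis by Buchberger's algorithm.
f_1 = -12a^{2} + 3a + 6b + 297, LT = a^{2}.
f_2 = 7a + 6b^{2} - 59, LT = a.
f_3 = -4a^{2} + 8b^{2} + b + 70, LT = a^{2}.

S(f_1,f_2): lcm = a^{2}. S = -\tfrac{6}{7}ab^{2} + \tfrac{229}{28}a - \tfrac{1}{2}b - \tfrac{99}{4}.
  leading term ab^{2}: subtract (-\tfrac{6}{49}b^{2})·f_2 from -\tfrac{6}{7}ab^{2} + \tfrac{229}{28}a - \tfrac{1}{2}b - \tfrac{99}{4} → \tfrac{229}{28}a + \tfrac{36}{49}b^{4} - \tfrac{354}{49}b^{2} - \tfrac{1}{2}b - \tfrac{99}{4}
  leading term a: subtract (\tfrac{229}{196})·f_2 from \tfrac{229}{28}a + \tfrac{36}{49}b^{4} - \tfrac{354}{49}b^{2} - \tfrac{1}{2}b - \tfrac{99}{4} → \tfrac{36}{49}b^{4} - \tfrac{1395}{98}b^{2} - \tfrac{1}{2}b + \tfrac{2165}{49}
  leading term b^{4}: no divisor's leading term divides it; move \tfrac{36}{49}b^{4} to the remainder.
  leading term b^{2}: no divisor's leading term divides it; move -\tfrac{1395}{98}b^{2} to the remainder.
  leading term b: no divisor's leading term divides it; move -\tfrac{1}{2}b to the remainder.
  leading term 1: no divisor's leading term divides it; move \tfrac{2165}{49} to the remainder.
  remainder \tfrac{36}{49}b^{4} - \tfrac{1395}{98}b^{2} - \tfrac{1}{2}b + \tfrac{2165}{49} ≠ 0; add h_4 = \tfrac{36}{49}b^{4} - \tfrac{1395}{98}b^{2} - \tfrac{1}{2}b + \tfrac{2165}{49} to the basis.

S(f_1,f_3): lcm = a^{2}. S = -\tfrac{1}{4}a + 2b^{2} - \tfrac{1}{4}b - \tfrac{29}{4}.
  leading term a: subtract (-\tfrac{1}{28})·f_2 from -\tfrac{1}{4}a + 2b^{2} - \tfrac{1}{4}b - \tfrac{29}{4} → \tfrac{31}{14}b^{2} - \tfrac{1}{4}b - \tfrac{131}{14}
  leading term b^{2}: no divisor's leading term divides it; move \tfrac{31}{14}b^{2} to the remainder.
  leading term b: no divisor's leading term divides it; move -\tfrac{1}{4}b to the remainder.
  leading term 1: no divisor's leading term divides it; move -\tfrac{131}{14} to the remainder.
  remainder \tfrac{31}{14}b^{2} - \tfrac{1}{4}b - \tfrac{131}{14} ≠ 0; add h_5 = \tfrac{31}{14}b^{2} - \tfrac{1}{4}b - \tfrac{131}{14} to the basis.

S(h_4,h_5): lcm = b^{4}. S = \tfrac{7}{62}b^{3} - \tfrac{3757}{248}b^{2} - \tfrac{49}{72}b + \tfrac{2165}{36}.
  leading term b^{3}: subtract (\tfrac{49}{961}b)·h_5 from \tfrac{7}{62}b^{3} - \tfrac{3757}{248}b^{2} - \tfrac{49}{72}b + \tfrac{2165}{36} → -\tfrac{116369}{7688}b^{2} - \tfrac{14077}{69192}b + \tfrac{2165}{36}
  leading term b^{2}: subtract (-\tfrac{814583}{119164})·h_5 from -\tfrac{116369}{7688}b^{2} - \tfrac{14077}{69192}b + \tfrac{2165}{36} → -\tfrac{8204021}{4289904}b - \tfrac{8204021}{2144952}
  leading term b: no divisor's leading term divides it; move -\tfrac{8204021}{4289904}b to the remainder.
  leading term 1: no divisor's leading term divides it; move -\tfrac{8204021}{2144952} to the remainder.
  remainder -\tfrac{8204021}{4289904}b - \tfrac{8204021}{2144952} ≠ 0; add h_6 = -\tfrac{8204021}{4289904}b - \tfrac{8204021}{2144952} to the basis.

The other S-polynomials (S(f_2,f_3), S(f_1,h_4), S(f_2,h_4), S(f_3,h_4), S(f_1,h_5), S(f_2,h_5), S(f_3,h_5), S(f_1,h_6), S(f_2,h_6), S(f_3,h_6), S(h_4,h_6), S(h_5,h_6)) all reduce to 0 modulo the current basis, so we have a Gröbner basis.
Inter-reduce: drop elements whose leading term is divisible by another's, tail-reduce, and make monic.
Reduced Gröbner basis: {a - 5, b + 2}.

The lex basis is triangular: the last element involves only b. Solving b + 2 = 0 gives b ∈ {-2}; substituting each value into the earlier elements determines the remaining variables.
  b = -2: the earlier basis element becomes a - 5 = 0, giving a = 5 — point (5, -2).
Each listed point satisfies every original equation (direct substitution).

{(5, -2)}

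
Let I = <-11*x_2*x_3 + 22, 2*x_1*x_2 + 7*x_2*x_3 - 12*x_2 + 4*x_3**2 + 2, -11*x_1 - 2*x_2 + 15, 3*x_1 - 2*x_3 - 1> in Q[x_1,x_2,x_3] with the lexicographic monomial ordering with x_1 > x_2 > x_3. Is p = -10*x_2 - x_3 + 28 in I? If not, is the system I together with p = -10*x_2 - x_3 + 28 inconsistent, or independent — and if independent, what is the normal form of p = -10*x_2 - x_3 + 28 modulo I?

First compute the reduced Gröbner basis of I by Buchberger's algorithm.
f_1 = -11*x_2*x_3 + 22, LT = x_2*x_3.
f_2 = 2*x_1*x_2 + 7*x_2*x_3 - 12*x_2 + 4*x_3**2 + 2, LT = x_1*x_2.
f_3 = -11*x_1 - 2*x_2 + 15, LT = x_1.
f_4 = 3*x_1 - 2*x_3 - 1, LT = x_1.

S(f_1,f_2): lcm = x_1*x_2*x_3. S = -2*x_1 - 7/2*x_2*x_3**2 + 6*x_2*x_3 - 2*x_3**3 - x_3.
  reduce S modulo (f_1, f_2, f_3, f_4):
  remainder 4/11*x_2 - 2*x_3**3 - 8*x_3 + 102/11 ≠ 0; add h_5 = 4/11*x_2 - 2*x_3**3 - 8*x_3 + 102/11 to the basis.

S(f_2,f_4): lcm = x_1*x_2. S = 25/6*x_2*x_3 - 17/3*x_2 + 2*x_3**2 + 1.
  reduce S modulo (f_1, f_2, f_3, f_4, h_5):
  remainder -187/6*x_3**3 + 2*x_3**2 - 374/3*x_3 + 923/6 ≠ 0; add h_6 = -187/6*x_3**3 + 2*x_3**2 - 374/3*x_3 + 923/6 to the basis.

S(f_3,f_4): lcm = x_1. S = 2/11*x_2 + 2/3*x_3 - 34/33.
  reduce S modulo (f_1, f_2, f_3, f_4, h_5, h_6):
  remainder 12/187*x_3**2 + 2/3*x_3 - 410/561 ≠ 0; add h_7 = 12/187*x_3**2 + 2/3*x_3 - 410/561 to the basis.

S(f_1,h_6): lcm = x_2*x_3**3. S = 12/187*x_2*x_3**2 - 4*x_2*x_3 + 923/187*x_2 - 2*x_3**2.
  reduce S modulo (f_1, f_2, f_3, f_4, h_5, h_6, h_7):
  remainder 278/99*x_3 - 278/99 ≠ 0; add h_8 = 278/99*x_3 - 278/99 to the basis.

The other S-polynomials (S(f_1,f_3), S(f_1,f_4), S(f_2,f_3), S(f_1,h_5), S(f_2,h_5), S(f_3,h_5), S(f_4,h_5), S(f_2,h_6), S(f_3,h_6), S(f_4,h_6), S(h_5,h_6), S(f_1,h_7), S(f_2,h_7), S(f_3,h_7), S(f_4,h_7), S(h_5,h_7), S(h_6,h_7), S(f_1,h_8), S(f_2,h_8), S(f_3,h_8), S(f_4,h_8), S(h_5,h_8), S(h_6,h_8), S(h_7,h_8)) all reduce to 0 modulo the current basis, so we have a Gröbner basis.
Inter-reduce: drop elements whose leading term is divisible by another's, tail-reduce, and make monic.
Reduced Gröbner basis: {x_1 - 1, x_2 - 2, x_3 - 1}.
Label its elements g_1 = x_1 - 1, g_2 = x_2 - 2, g_3 = x_3 - 1.

Reduce p = -10*x_2 - x_3 + 28 modulo G:
  leading term x_2: subtract (-10)·g_2 from -10*x_2 - x_3 + 28 → -x_3 + 8
  leading term x_3: subtract (-1)·g_3 from -x_3 + 8 → 7
  leading term 1: no divisor's leading term divides it; move 7 to the remainder.
  normal form = 7.
The normal form is nonzero, so p ∉ I. Since p minus its normal form lies in I, I + (p) = I + (r) where r = 7; decide whether this ideal is the whole ring.
Here r = 7 is a nonzero constant, hence a unit: 1 ∈ I + (p), the Gröbner basis of I + (p) is {1}, and the enlarged system has no common solution — adjoining p is inconsistent.

Ideal membership is decidable via reduction modulo a Gröbner basis.

Adjoining -10*x_2 - x_3 + 28 makes the ideal the whole ring: the system is inconsistent.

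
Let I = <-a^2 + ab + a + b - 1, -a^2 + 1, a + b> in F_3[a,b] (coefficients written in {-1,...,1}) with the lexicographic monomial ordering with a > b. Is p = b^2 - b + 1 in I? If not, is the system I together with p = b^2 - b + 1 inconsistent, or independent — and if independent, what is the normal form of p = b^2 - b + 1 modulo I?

First compute the reduced Gröbner basis of I by Buchberger's algorithm.
f_1 = -a^2 + ab + a + b - 1, LT = a^2.
f_2 = -a^2 + 1, LT = a^2.
f_3 = a + b, LT = a.

S(f_1,f_2): lcm = a^2. S = -ab - a - b - 1.
  leading term ab: subtract (-b)·f_3 from -ab - a - b - 1 → -a + b^2 - b - 1
  leading term a: subtract (-1)·f_3 from -a + b^2 - b - 1 → b^2 - 1
  leading term b^2: no divisor's leading term divides it; move b^2 to the remainder.
  leading term 1: no divisor's leading term divides it; move -1 to the remainder.
  remainder b^2 - 1 ≠ 0; add h_4 = b^2 - 1 to the basis.

The other S-polynomials (S(f_1,f_3), S(f_2,f_3), S(f_1,h_4), S(f_2,h_4), S(f_3,h_4)) all reduce to 0 modulo the current basis, so we have a Gröbner basis.
Inter-reduce: drop elements whose leading term is divisible by another's, tail-reduce, and make monic.
Reduced Gröbner basis: {a + b, b^2 - 1}.
Label its elements g_1 = a + b, g_2 = b^2 - 1.

Reduce p = b^2 - b + 1 modulo G:
  leading term b^2: subtract (1)·g_2 from b^2 - b + 1 → -b - 1
  leading term b: no divisor's leading term divides it; move -b to the remainder.
  leading term 1: no divisor's leading term divides it; move -1 to the remainder.
  normal form = -b - 1.
The normal form is nonzero, so p ∉ I. Since p minus its normal form lies in I, I + (p) = I + (r) where r = -b - 1; decide whether this ideal is the whole ring.
Run Buchberger on G together with r (pairs among the g_i already reduce to 0 since G is a Gröbner basis):
g_1 = a + b, LT = a.
g_2 = b^2 - 1, LT = b^2.
r = -b - 1, LT = b.

The S-polynomials (S(g_1,g_2), S(g_1,r), S(g_2,r)) all reduce to 0 modulo the current basis, so we have a Gröbner basis.
Inter-reduce: drop elements whose leading term is divisible by another's, tail-reduce, and make monic.
Reduced Gröbner basis: {a - 1, b + 1}.
The reduced Gröbner basis of I + (p) is {a - 1, b + 1} ≠ {1}, a proper ideal, so the enlarged system stays consistent: p is independent of I, with normal form -b - 1.

b^2 - b + 1 is independent of I; its normal form modulo I is -b - 1.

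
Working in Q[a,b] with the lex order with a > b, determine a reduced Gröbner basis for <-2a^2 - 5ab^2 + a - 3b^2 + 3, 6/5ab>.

G = {a^2 - 1/2a + 3/2b^2 - 3/2, ab, b^3 - b}

Buchberger's algorithm terminates because the ascending chain of leading-term ideals stabilizes.

f_1 = -2a^2 - 5ab^2 + a - 3b^2 + 3, LT = a^2.
f_2 = 6/5ab, LT = ab.

S(f_1,f_2): lcm = a^2b. S = 5/2ab^3 - 1/2ab + 3/2b^3 - 3/2b.
  reduce S modulo (f_1, f_2):
  remainder 3/2b^3 - 3/2b ≠ 0; add g_3 = 3/2b^3 - 3/2b to the basis.

The other S-polynomials (S(f_1,g_3), S(f_2,g_3)) all reduce to 0 modulo the current basis, so we have a Gröbner basis.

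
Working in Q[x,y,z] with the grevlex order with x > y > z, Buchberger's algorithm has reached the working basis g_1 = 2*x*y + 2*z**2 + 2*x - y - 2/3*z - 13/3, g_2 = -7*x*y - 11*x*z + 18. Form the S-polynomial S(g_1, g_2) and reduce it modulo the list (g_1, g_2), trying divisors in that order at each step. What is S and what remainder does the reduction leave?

S(g_1, g_2) = -11/7*x*z + z**2 + x - 1/2*y - 1/3*z + 17/42; remainder on division = -11/7*x*z + z**2 + x - 1/2*y - 1/3*z + 17/42.

lcm(LM(g_1), LM(g_2)) = x*y.
S = (lcm/LT(g_1))·g_1 − (lcm/LT(g_2))·g_2 = -11/7*x*z + z**2 + x - 1/2*y - 1/3*z + 17/42.
Reduce S modulo (g_1, g_2) in that order:
  leading term x*z: no divisor's leading term divides it; move -11/7*x*z to the remainder.
  leading term z**2: no divisor's leading term divides it; move z**2 to the remainder.
  leading term x: no divisor's leading term divides it; move x to the remainder.
  leading term y: no divisor's leading term divides it; move -1/2*y to the remainder.
  leading term z: no divisor's leading term divides it; move -1/3*z to the remainder.
  leading term 1: no divisor's leading term divides it; move 17/42 to the remainder.
The remainder -11/7*x*z + z**2 + x - 1/2*y - 1/3*z + 17/42 is nonzero, so it would be added as the next basis element.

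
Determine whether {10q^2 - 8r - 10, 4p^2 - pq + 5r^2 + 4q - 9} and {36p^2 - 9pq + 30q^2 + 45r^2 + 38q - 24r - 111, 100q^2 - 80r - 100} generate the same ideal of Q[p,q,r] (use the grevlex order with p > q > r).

No, the ideals differ.

Two ideals are equal iff their reduced Gröbner bases coincide (the reduced basis is unique for a fixed ordering).
Buchberger on the first generating set:
f_1 = 10q^2 - 8r - 10, LT = q^2.
f_2 = 4p^2 - pq + 5r^2 + 4q - 9, LT = p^2.

S(f_1,f_2): leading monomials are coprime, so the S-polynomial reduces to 0 (Buchberger's first criterion).
Every S-polynomial of the final basis reduces to 0, so we have a Gröbner basis.
Inter-reduce: drop elements whose leading term is divisible by another's, tail-reduce, and make monic.
Reduced Gröbner basis: {p^2 - 1/4pq + 5/4r^2 + q - 9/4, q^2 - 4/5r - 1}.

Buchberger on the second generating set:
h_1 = 36p^2 - 9pq + 30q^2 + 45r^2 + 38q - 24r - 111, LT = p^2.
h_2 = 100q^2 - 80r - 100, LT = q^2.

S(h_1,h_2): leading monomials are coprime, so the S-polynomial reduces to 0 (Buchberger's first criterion).
Every S-polynomial of the final basis reduces to 0, so we have a Gröbner basis.
Inter-reduce: drop elements whose leading term is divisible by another's, tail-reduce, and make monic.
Reduced Gröbner basis: {p^2 - 1/4pq + 5/4r^2 + 19/18q - 9/4, q^2 - 4/5r - 1}.

Since the reduced bases disagree, the two ideals are not the same.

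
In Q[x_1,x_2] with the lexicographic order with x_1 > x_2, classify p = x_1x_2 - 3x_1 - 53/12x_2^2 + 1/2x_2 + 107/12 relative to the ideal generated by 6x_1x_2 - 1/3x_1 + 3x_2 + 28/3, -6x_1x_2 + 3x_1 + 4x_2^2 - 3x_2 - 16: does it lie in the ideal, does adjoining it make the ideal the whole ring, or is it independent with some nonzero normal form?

x_1x_2 - 3x_1 - 53/12x_2^2 + 1/2x_2 + 107/12 lies in I (it reduces to 0).

First compute the reduced Gröbner basis of I by Buchberger's algorithm.
f_1 = 6x_1x_2 - 1/3x_1 + 3x_2 + 28/3, LT = x_1x_2.
f_2 = -6x_1x_2 + 3x_1 + 4x_2^2 - 3x_2 - 16, LT = x_1x_2.

S(f_1,f_2): lcm = x_1x_2. S = 4/9x_1 + 2/3x_2^2 - 10/9.
  reduce S modulo (f_1, f_2):
  remainder 4/9x_1 + 2/3x_2^2 - 10/9 ≠ 0; add h_3 = 4/9x_1 + 2/3x_2^2 - 10/9 to the basis.

S(f_1,h_3): lcm = x_1x_2. S = -1/18x_1 - 3/2x_2^3 + 3x_2 + 14/9.
  reduce S modulo (f_1, f_2, h_3):
  remainder -3/2x_2^3 + 1/12x_2^2 + 3x_2 + 17/12 ≠ 0; add h_4 = -3/2x_2^3 + 1/12x_2^2 + 3x_2 + 17/12 to the basis.

The other S-polynomials (S(f_2,h_3), S(f_1,h_4), S(f_2,h_4), S(h_3,h_4)) all reduce to 0 modulo the current basis, so we have a Gröbner basis.
Inter-reduce: drop elements whose leading term is divisible by another's, tail-reduce, and make monic.
Reduced Gröbner basis: {x_1 + 3/2x_2^2 - 5/2, x_2^3 - 1/18x_2^2 - 2x_2 - 17/18}.
Label its elements g_1 = x_1 + 3/2x_2^2 - 5/2, g_2 = x_2^3 - 1/18x_2^2 - 2x_2 - 17/18.

Reduce p = x_1x_2 - 3x_1 - 53/12x_2^2 + 1/2x_2 + 107/12 modulo G:
  leading term x_1x_2: subtract (x_2)·g_1 from x_1x_2 - 3x_1 - 53/12x_2^2 + 1/2x_2 + 107/12 → -3x_1 - 3/2x_2^3 - 53/12x_2^2 + 3x_2 + 107/12
  leading term x_1: subtract (-3)·g_1 from -3x_1 - 3/2x_2^3 - 53/12x_2^2 + 3x_2 + 107/12 → -3/2x_2^3 + 1/12x_2^2 + 3x_2 + 17/12
  leading term x_2^3: subtract (-3/2)·g_2 from -3/2x_2^3 + 1/12x_2^2 + 3x_2 + 17/12 → 0
  normal form = 0.
Since the normal form is 0, p ∈ I.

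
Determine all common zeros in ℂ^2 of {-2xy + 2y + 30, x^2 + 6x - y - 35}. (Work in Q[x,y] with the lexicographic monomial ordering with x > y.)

{(4, 5), (-9/2 + sqrt(101)/2, -33/2 - 3*sqrt(101)/2), (-sqrt(101)/2 - 9/2, -33/2 + 3*sqrt(101)/2)}

Compute a lex Gröbner basis by Buchberger's algorithm.
f_1 = -2xy + 2y + 30, LT = xy.
f_2 = x^2 + 6x - y - 35, LT = x^2.

S(f_1,f_2): lcm = x^2y. S = -7xy - 15x + y^2 + 35y.
  reduce S modulo (f_1, f_2):
  remainder -15x + y^2 + 28y - 105 ≠ 0; add h_3 = -15x + y^2 + 28y - 105 to the basis.

S(f_1,h_3): lcm = xy. S = 1/15y^3 + 28/15y^2 - 8y - 15.
  reduce S modulo (f_1, f_2, h_3):
  remainder 1/15y^3 + 28/15y^2 - 8y - 15 ≠ 0; add h_4 = 1/15y^3 + 28/15y^2 - 8y - 15 to the basis.

The other S-polynomials (S(f_2,h_3), S(f_1,h_4), S(f_2,h_4), S(h_3,h_4)) all reduce to 0 modulo the current basis, so we have a Gröbner basis.
Inter-reduce: drop elements whose leading term is divisible by another's, tail-reduce, and make monic.
Reduced Gröbner basis: {x - 1/15y^2 - 28/15y + 7, y^3 + 28y^2 - 120y - 225}.

A lex Gröbner basis eliminates variables successively. Here y^3 + 28y^2 - 120y - 225 depends only on y, with roots {5, -33/2 - 3*sqrt(101)/2, -33/2 + 3*sqrt(101)/2}; lifting each root through the earlier basis elements recovers the full solutions.
  y = 5: the earlier basis element becomes x - 4 = 0, giving x = 4 — point (4, 5).
  y = -33/2 - 3*sqrt(101)/2: the earlier basis element becomes x - sqrt(101)/2 + 9/2 = 0, giving x = -9/2 + sqrt(101)/2 — point (-9/2 + sqrt(101)/2, -33/2 - 3*sqrt(101)/2).
  y = -33/2 + 3*sqrt(101)/2: the earlier basis element becomes x + 9/2 + sqrt(101)/2 = 0, giving x = -sqrt(101)/2 - 9/2 — point (-sqrt(101)/2 - 9/2, -33/2 + 3*sqrt(101)/2).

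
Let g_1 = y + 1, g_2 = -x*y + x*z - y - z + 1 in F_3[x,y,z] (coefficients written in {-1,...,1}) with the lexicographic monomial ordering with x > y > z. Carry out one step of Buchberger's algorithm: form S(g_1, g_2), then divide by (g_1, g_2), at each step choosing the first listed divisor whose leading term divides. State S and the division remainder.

S(g_1, g_2) = x*z + x - y - z + 1; remainder on division = x*z + x - z - 1.

lcm(LM(g_1), LM(g_2)) = x*y.
S = (lcm/LT(g_1))·g_1 − (lcm/LT(g_2))·g_2 = x*z + x - y - z + 1.
Reduce S modulo (g_1, g_2) in that order:
  leading term x*z: no divisor's leading term divides it; move x*z to the remainder.
  leading term x: no divisor's leading term divides it; move x to the remainder.
  leading term y: subtract (-1)·g_1 from -y - z + 1 → -z - 1
  leading term z: no divisor's leading term divides it; move -z to the remainder.
  leading term 1: no divisor's leading term divides it; move -1 to the remainder.
The remainder x*z + x - z - 1 is nonzero, so it would be added as the next basis element.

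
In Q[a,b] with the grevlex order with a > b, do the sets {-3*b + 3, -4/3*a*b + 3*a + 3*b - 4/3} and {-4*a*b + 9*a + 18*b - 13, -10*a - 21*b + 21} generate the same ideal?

Equality of ideals is decidable: compute both reduced Gröbner bases (unique for the ordering) and check whether they agree.
Buchberger on the first generating set:
f_1 = -3*b + 3, LT = b.
f_2 = -4/3*a*b + 3*a + 3*b - 4/3, LT = a*b.

S(f_1,f_2): lcm = a*b. S = 5/4*a + 9/4*b - 1.
  reduce S modulo (f_1, f_2):
  remainder 5/4*a + 5/4 ≠ 0; add g_3 = 5/4*a + 5/4 to the basis.

The other S-polynomials (S(f_1,g_3), S(f_2,g_3)) all reduce to 0 modulo the current basis, so we have a Gröbner basis.
Inter-reduce: drop elements whose leading term is divisible by another's, tail-reduce, and make monic.
Reduced Gröbner basis: {a + 1, b - 1}.

Buchberger on the second generating set:
h_1 = -4*a*b + 9*a + 18*b - 13, LT = a*b.
h_2 = -10*a - 21*b + 21, LT = a.

S(h_1,h_2): lcm = a*b. S = -21/10*b**2 - 9/4*a - 12/5*b + 13/4.
  reduce S modulo (h_1, h_2):
  remainder -21/10*b**2 + 93/40*b - 59/40 ≠ 0; add k_3 = -21/10*b**2 + 93/40*b - 59/40 to the basis.

The other S-polynomials (S(h_1,k_3), S(h_2,k_3)) all reduce to 0 modulo the current basis, so we have a Gröbner basis.
Inter-reduce: drop elements whose leading term is divisible by another's, tail-reduce, and make monic.
Reduced Gröbner basis: {b**2 - 31/28*b + 59/84, a + 21/10*b - 21/10}.

Since the reduced bases disagree, the two ideals are not the same.

No, the ideals differ.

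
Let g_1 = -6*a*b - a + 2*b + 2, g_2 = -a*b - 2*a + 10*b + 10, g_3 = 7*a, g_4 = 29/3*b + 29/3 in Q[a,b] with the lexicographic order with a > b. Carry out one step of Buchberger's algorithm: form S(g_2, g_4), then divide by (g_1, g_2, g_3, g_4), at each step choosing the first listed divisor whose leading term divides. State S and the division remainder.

S(g_2, g_4) = a - 10*b - 10; remainder on division = 0.

lcm(LM(g_2), LM(g_4)) = a*b.
S = (lcm/LT(g_2))·g_2 − (lcm/LT(g_4))·g_4 = a - 10*b - 10.
Reduce S modulo (g_1, g_2, g_3, g_4) in that order:
  leading term a: subtract (1/7)·g_3 from a - 10*b - 10 → -10*b - 10
  leading term b: subtract (-30/29)·g_4 from -10*b - 10 → 0
The remainder is 0, so this S-polynomial contributes no new basis element.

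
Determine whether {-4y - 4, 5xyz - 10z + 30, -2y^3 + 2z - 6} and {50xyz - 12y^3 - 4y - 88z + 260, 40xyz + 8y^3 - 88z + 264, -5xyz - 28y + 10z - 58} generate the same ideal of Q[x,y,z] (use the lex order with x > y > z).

Yes, the ideals are equal.

For a fixed monomial order, each ideal has a unique reduced Gröbner basis; comparing bases decides equality.
Buchberger on the first generating set:
f_1 = -4y - 4, LT = y.
f_2 = 5xyz - 10z + 30, LT = xyz.
f_3 = -2y^3 + 2z - 6, LT = y^3.

S(f_1,f_2): lcm = xyz. S = xz + 2z - 6.
  leading term xz: no divisor's leading term divides it; move xz to the remainder.
  leading term z: no divisor's leading term divides it; move 2z to the remainder.
  leading term 1: no divisor's leading term divides it; move -6 to the remainder.
  remainder xz + 2z - 6 ≠ 0; add g_4 = xz + 2z - 6 to the basis.

S(f_1,f_3): lcm = y^3. S = y^2 + z - 3.
  leading term y^2: subtract (-1/4y)·f_1 from y^2 + z - 3 → -y + z - 3
  leading term y: subtract (1/4)·f_1 from -y + z - 3 → z - 2
  leading term z: no divisor's leading term divides it; move z to the remainder.
  leading term 1: no divisor's leading term divides it; move -2 to the remainder.
  remainder z - 2 ≠ 0; add g_5 = z - 2 to the basis.

S(f_2,g_5): lcm = xyz. S = 2xy - 2z + 6.
  leading term xy: subtract (-1/2x)·f_1 from 2xy - 2z + 6 → -2x - 2z + 6
  leading term x: no divisor's leading term divides it; move -2x to the remainder.
  leading term z: subtract (-2)·g_5 from -2z + 6 → 2
  leading term 1: no divisor's leading term divides it; move 2 to the remainder.
  remainder -2x + 2 ≠ 0; add g_6 = -2x + 2 to the basis.

The other S-polynomials (S(f_2,f_3), S(f_1,g_4), S(f_2,g_4), S(f_3,g_4), S(f_1,g_5), S(f_3,g_5), S(g_4,g_5), S(f_1,g_6), S(f_2,g_6), S(f_3,g_6), S(g_4,g_6), S(g_5,g_6)) all reduce to 0 modulo the current basis, so we have a Gröbner basis.
Inter-reduce: drop elements whose leading term is divisible by another's, tail-reduce, and make monic.
Reduced Gröbner basis: {x - 1, y + 1, z - 2}.

Buchberger on the second generating set:
h_1 = 50xyz - 12y^3 - 4y - 88z + 260, LT = xyz.
h_2 = 40xyz + 8y^3 - 88z + 264, LT = xyz.
h_3 = -5xyz - 28y + 10z - 58, LT = xyz.

S(h_1,h_2): lcm = xyz. S = -11/25y^3 - 2/25y + 11/25z - 7/5.
  leading term y^3: no divisor's leading term divides it; move -11/25y^3 to the remainder.
  leading term y: no divisor's leading term divides it; move -2/25y to the remainder.
  leading term z: no divisor's leading term divides it; move 11/25z to the remainder.
  leading term 1: no divisor's leading term divides it; move -7/5 to the remainder.
  remainder -11/25y^3 - 2/25y + 11/25z - 7/5 ≠ 0; add k_4 = -11/25y^3 - 2/25y + 11/25z - 7/5 to the basis.

S(h_1,h_3): lcm = xyz. S = -6/25y^3 - 142/25y + 6/25z - 32/5.
  leading term y^3: subtract (6/11)·k_4 from -6/25y^3 - 142/25y + 6/25z - 32/5 → -62/11y - 62/11
  leading term y: no divisor's leading term divides it; move -62/11y to the remainder.
  leading term 1: no divisor's leading term divides it; move -62/11 to the remainder.
  remainder -62/11y - 62/11 ≠ 0; add k_5 = -62/11y - 62/11 to the basis.

S(h_1,k_4): lcm = xy^3z. S = -2/11xyz + xz^2 - 35/11xz - 6/25y^5 - 2/25y^3 - 44/25y^2z + 26/5y^2.
  leading term xyz: subtract (-1/275)·h_1 from -2/11xyz + xz^2 - 35/11xz - 6/25y^5 - 2/25y^3 - 44/25y^2z + 26/5y^2 → xz^2 - 35/11xz - 6/25y^5 - 34/275y^3 - 44/25y^2z + 26/5y^2 - 4/275y - 8/25z + 52/55
  leading term xz^2: no divisor's leading term divides it; move xz^2 to the remainder.
  leading term xz: no divisor's leading term divides it; move -35/11xz to the remainder.
  leading term y^5: subtract (6/11y^2)·k_4 from -6/25y^5 - 34/275y^3 - 44/25y^2z + 26/5y^2 - 4/275y - 8/25z + 52/55 → -2/25y^3 - 2y^2z + 328/55y^2 - 4/275y - 8/25z + 52/55
  leading term y^3: subtract (2/11)·k_4 from -2/25y^3 - 2y^2z + 328/55y^2 - 4/275y - 8/25z + 52/55 → -2y^2z + 328/55y^2 - 2/5z + 6/5
  leading term y^2z: subtract (11/31yz)·k_5 from -2y^2z + 328/55y^2 - 2/5z + 6/5 → 328/55y^2 + 2yz - 2/5z + 6/5
  leading term y^2: subtract (-164/155y)·k_5 from 328/55y^2 + 2yz - 2/5z + 6/5 → 2yz - 328/55y - 2/5z + 6/5
  leading term yz: subtract (-11/31z)·k_5 from 2yz - 328/55y - 2/5z + 6/5 → -328/55y - 12/5z + 6/5
  leading term y: subtract (164/155)·k_5 from -328/55y - 12/5z + 6/5 → -12/5z + 394/55
  leading term z: no divisor's leading term divides it; move -12/5z to the remainder.
  leading term 1: no divisor's leading term divides it; move 394/55 to the remainder.
  remainder xz^2 - 35/11xz - 12/5z + 394/55 ≠ 0; add k_6 = xz^2 - 35/11xz - 12/5z + 394/55 to the basis.

S(h_3,k_4): lcm = xy^3z. S = -2/11xyz + xz^2 - 35/11xz + 28/5y^3 - 2y^2z + 58/5y^2.
  leading term xyz: subtract (-1/275)·h_1 from -2/11xyz + xz^2 - 35/11xz + 28/5y^3 - 2y^2z + 58/5y^2 → xz^2 - 35/11xz + 1528/275y^3 - 2y^2z + 58/5y^2 - 4/275y - 8/25z + 52/55
  leading term xz^2: subtract (1)·k_6 from xz^2 - 35/11xz + 1528/275y^3 - 2y^2z + 58/5y^2 - 4/275y - 8/25z + 52/55 → 1528/275y^3 - 2y^2z + 58/5y^2 - 4/275y + 52/25z - 342/55
  leading term y^3: subtract (-1528/121)·k_4 from 1528/275y^3 - 2y^2z + 58/5y^2 - 4/275y + 52/25z - 342/55 → -2y^2z + 58/5y^2 - 124/121y + 84/11z - 14458/605
  leading term y^2z: subtract (11/31yz)·k_5 from -2y^2z + 58/5y^2 - 124/121y + 84/11z - 14458/605 → 58/5y^2 + 2yz - 124/121y + 84/11z - 14458/605
  leading term y^2: subtract (-319/155y)·k_5 from 58/5y^2 + 2yz - 124/121y + 84/11z - 14458/605 → 2yz - 7638/605y + 84/11z - 14458/605
  leading term yz: subtract (-11/31z)·k_5 from 2yz - 7638/605y + 84/11z - 14458/605 → -7638/605y + 62/11z - 14458/605
  leading term y: subtract (3819/1705)·k_5 from -7638/605y + 62/11z - 14458/605 → 62/11z - 124/11
  leading term z: no divisor's leading term divides it; move 62/11z to the remainder.
  leading term 1: no divisor's leading term divides it; move -124/11 to the remainder.
  remainder 62/11z - 124/11 ≠ 0; add k_7 = 62/11z - 124/11 to the basis.

S(h_1,k_5): lcm = xyz. S = -xz - 6/25y^3 - 2/25y - 44/25z + 26/5.
  leading term xz: subtract (-11/62x)·k_7 from -xz - 6/25y^3 - 2/25y - 44/25z + 26/5 → -2x - 6/25y^3 - 2/25y - 44/25z + 26/5
  leading term x: no divisor's leading term divides it; move -2x to the remainder.
  leading term y^3: subtract (6/11)·k_4 from -6/25y^3 - 2/25y - 44/25z + 26/5 → -2/55y - 2z + 328/55
  leading term y: subtract (1/155)·k_5 from -2/55y - 2z + 328/55 → -2z + 6
  leading term z: subtract (-11/31)·k_7 from -2z + 6 → 2
  leading term 1: no divisor's leading term divides it; move 2 to the remainder.
  remainder -2x + 2 ≠ 0; add k_8 = -2x + 2 to the basis.

The other S-polynomials (S(h_2,h_3), S(h_2,k_4), S(h_2,k_5), S(h_3,k_5), S(k_4,k_5), S(h_1,k_6), S(h_2,k_6), S(h_3,k_6), S(k_4,k_6), S(k_5,k_6), S(h_1,k_7), S(h_2,k_7), S(h_3,k_7), S(k_4,k_7), S(k_5,k_7), S(k_6,k_7), S(h_1,k_8), S(h_2,k_8), S(h_3,k_8), S(k_4,k_8), S(k_5,k_8), S(k_6,k_8), S(k_7,k_8)) all reduce to 0 modulo the current basis, so we have a Gröbner basis.
Inter-reduce: drop elements whose leading term is divisible by another's, tail-reduce, and make monic.
Reduced Gröbner basis: {x - 1, y + 1, z - 2}.

Same reduced basis, so the two generating sets span the same ideal.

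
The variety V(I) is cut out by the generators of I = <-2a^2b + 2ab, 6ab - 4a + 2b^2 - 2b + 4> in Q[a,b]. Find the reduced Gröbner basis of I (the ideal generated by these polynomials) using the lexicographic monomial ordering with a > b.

G = {a - 9/32b^4 - 15/32b^3 - 5/16b^2 - b - 1, b^5 + b^4 + 4b^2}

f_1 = -2a^2b + 2ab, LT = a^2b.
f_2 = 6ab - 4a + 2b^2 - 2b + 4, LT = ab.

S(f_1,f_2): lcm = a^2b. S = 2/3a^2 - 1/3ab^2 - 2/3ab - 2/3a.
  reduce S modulo (f_1, f_2):
  remainder 2/3a^2 - 34/27a + 1/9b^3 + 5/27b^2 - 2/27b + 16/27 ≠ 0; add g_3 = 2/3a^2 - 34/27a + 1/9b^3 + 5/27b^2 - 2/27b + 16/27 to the basis.

S(f_1,g_3): lcm = a^2b. S = 8/9ab - 1/6b^4 - 5/18b^3 + 1/9b^2 - 8/9b.
  reduce S modulo (f_1, f_2, g_3):
  remainder 16/27a - 1/6b^4 - 5/18b^3 - 5/27b^2 - 16/27b - 16/27 ≠ 0; add g_4 = 16/27a - 1/6b^4 - 5/18b^3 - 5/27b^2 - 16/27b - 16/27 to the basis.

S(f_1,g_4): lcm = a^2b. S = 9/32ab^5 + 15/32ab^4 + 5/16ab^3 + ab^2.
  reduce S modulo (f_1, f_2, g_3, g_4):
  remainder -3/32b^6 - 1/8b^5 - 1/32b^4 - 3/8b^3 - 1/8b^2 ≠ 0; add g_5 = -3/32b^6 - 1/8b^5 - 1/32b^4 - 3/8b^3 - 1/8b^2 to the basis.

S(f_2,g_4): lcm = ab. S = -2/3a + 9/32b^5 + 15/32b^4 + 5/16b^3 + 4/3b^2 + 2/3b + 2/3.
  reduce S modulo (f_1, f_2, g_3, g_4, g_5):
  remainder 9/32b^5 + 9/32b^4 + 9/8b^2 ≠ 0; add g_6 = 9/32b^5 + 9/32b^4 + 9/8b^2 to the basis.

The other S-polynomials (S(f_2,g_3), S(g_3,g_4), S(f_1,g_5), S(f_2,g_5), S(g_3,g_5), S(g_4,g_5), S(f_1,g_6), S(f_2,g_6), S(g_3,g_6), S(g_4,g_6), S(g_5,g_6)) all reduce to 0 modulo the current basis, so we have a Gröbner basis.
Inter-reduce: drop elements whose leading term is divisible by another's, tail-reduce, and make monic.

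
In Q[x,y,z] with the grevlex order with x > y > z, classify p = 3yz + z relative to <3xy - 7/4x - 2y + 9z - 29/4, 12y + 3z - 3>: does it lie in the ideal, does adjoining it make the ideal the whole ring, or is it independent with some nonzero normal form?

First compute the reduced Gröbner basis of I by Buchberger's algorithm.
f_1 = 3xy - 7/4x - 2y + 9z - 29/4, LT = xy.
f_2 = 12y + 3z - 3, LT = y.

S(f_1,f_2): lcm = xy. S = -1/4xz - 1/3x - 2/3y + 3z - 29/12.
  leading term xz: no divisor's leading term divides it; move -1/4xz to the remainder.
  leading term x: no divisor's leading term divides it; move -1/3x to the remainder.
  leading term y: subtract (-1/18)·f_2 from -2/3y + 3z - 29/12 → 19/6z - 31/12
  leading term z: no divisor's leading term divides it; move 19/6z to the remainder.
  leading term 1: no divisor's leading term divides it; move -31/12 to the remainder.
  remainder -1/4xz - 1/3x + 19/6z - 31/12 ≠ 0; add h_3 = -1/4xz - 1/3x + 19/6z - 31/12 to the basis.

The other S-polynomials (S(f_1,h_3), S(f_2,h_3)) all reduce to 0 modulo the current basis, so we have a Gröbner basis.
Inter-reduce: drop elements whose leading term is divisible by another's, tail-reduce, and make monic.
Reduced Gröbner basis: {xz + 4/3x - 38/3z + 31/3, y + 1/4z - 1/4}.
Label its elements g_1 = xz + 4/3x - 38/3z + 31/3, g_2 = y + 1/4z - 1/4.

Reduce p = 3yz + z modulo G:
  leading term yz: subtract (3z)·g_2 from 3yz + z → -3/4z^2 + 7/4z
  leading term z^2: no divisor's leading term divides it; move -3/4z^2 to the remainder.
  leading term z: no divisor's leading term divides it; move 7/4z to the remainder.
  normal form = -3/4z^2 + 7/4z.
The normal form is nonzero, so p ∉ I. Since p minus its normal form lies in I, I + (p) = I + (r) where r = -3/4z^2 + 7/4z; decide whether this ideal is the whole ring.
Run Buchberger on G together with r (pairs among the g_i already reduce to 0 since G is a Gröbner basis):
g_1 = xz + 4/3x - 38/3z + 31/3, LT = xz.
g_2 = y + 1/4z - 1/4, LT = y.
r = -3/4z^2 + 7/4z, LT = z^2.

S(g_1,r): lcm = xz^2. S = 11/3xz - 38/3z^2 + 31/3z.
  leading term xz: subtract (11/3)·g_1 from 11/3xz - 38/3z^2 + 31/3z → -38/3z^2 - 44/9x + 511/9z - 341/9
  leading term z^2: subtract (152/9)·r from -38/3z^2 - 44/9x + 511/9z - 341/9 → -44/9x + 245/9z - 341/9
  leading term x: no divisor's leading term divides it; move -44/9x to the remainder.
  leading term z: no divisor's leading term divides it; move 245/9z to the remainder.
  leading term 1: no divisor's leading term divides it; move -341/9 to the remainder.
  remainder -44/9x + 245/9z - 341/9 ≠ 0; add m_4 = -44/9x + 245/9z - 341/9 to the basis.

The other S-polynomials (S(g_1,g_2), S(g_2,r), S(g_1,m_4), S(g_2,m_4), S(r,m_4)) all reduce to 0 modulo the current basis, so we have a Gröbner basis.
Inter-reduce: drop elements whose leading term is divisible by another's, tail-reduce, and make monic.
Reduced Gröbner basis: {z^2 - 7/3z, x - 245/44z + 31/4, y + 1/4z - 1/4}.
The reduced Gröbner basis of I + (p) is {z^2 - 7/3z, x - 245/44z + 31/4, y + 1/4z - 1/4} ≠ {1}, a proper ideal, so the enlarged system stays consistent: p is independent of I, with normal form -3/4z^2 + 7/4z.

3yz + z is independent of I; its normal form modulo I is -3/4z^2 + 7/4z.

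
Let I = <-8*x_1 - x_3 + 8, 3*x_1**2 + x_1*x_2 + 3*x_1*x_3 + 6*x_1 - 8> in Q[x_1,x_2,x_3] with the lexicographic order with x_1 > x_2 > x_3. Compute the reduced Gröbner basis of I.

f_1 = -8*x_1 - x_3 + 8, LT = x_1.
f_2 = 3*x_1**2 + x_1*x_2 + 3*x_1*x_3 + 6*x_1 - 8, LT = x_1**2.

S(f_1,f_2): lcm = x_1**2. S = -1/3*x_1*x_2 - 7/8*x_1*x_3 - 3*x_1 + 8/3.
  leading term x_1*x_2: subtract (1/24*x_2)·f_1 from -1/3*x_1*x_2 - 7/8*x_1*x_3 - 3*x_1 + 8/3 → -7/8*x_1*x_3 - 3*x_1 + 1/24*x_2*x_3 - 1/3*x_2 + 8/3
  leading term x_1*x_3: subtract (7/64*x_3)·f_1 from -7/8*x_1*x_3 - 3*x_1 + 1/24*x_2*x_3 - 1/3*x_2 + 8/3 → -3*x_1 + 1/24*x_2*x_3 - 1/3*x_2 + 7/64*x_3**2 - 7/8*x_3 + 8/3
  leading term x_1: subtract (3/8)·f_1 from -3*x_1 + 1/24*x_2*x_3 - 1/3*x_2 + 7/64*x_3**2 - 7/8*x_3 + 8/3 → 1/24*x_2*x_3 - 1/3*x_2 + 7/64*x_3**2 - 1/2*x_3 - 1/3
  leading term x_2*x_3: no divisor's leading term divides it; move 1/24*x_2*x_3 to the remainder.
  leading term x_2: no divisor's leading term divides it; move -1/3*x_2 to the remainder.
  leading term x_3**2: no divisor's leading term divides it; move 7/64*x_3**2 to the remainder.
  leading term x_3: no divisor's leading term divides it; move -1/2*x_3 to the remainder.
  leading term 1: no divisor's leading term divides it; move -1/3 to the remainder.
  remainder 1/24*x_2*x_3 - 1/3*x_2 + 7/64*x_3**2 - 1/2*x_3 - 1/3 ≠ 0; add g_3 = 1/24*x_2*x_3 - 1/3*x_2 + 7/64*x_3**2 - 1/2*x_3 - 1/3 to the basis.

S(f_1,g_3): leading monomials are coprime, so the S-polynomial reduces to 0 (Buchberger's first criterion).
S(f_2,g_3): leading monomials are coprime, so the S-polynomial reduces to 0 (Buchberger's first criterion).
Every S-polynomial of the final basis reduces to 0, so we have a Gröbner basis.
Inter-reduce: drop elements whose leading term is divisible by another's, tail-reduce, and make monic.

G = {x_1 + 1/8*x_3 - 1, x_2*x_3 - 8*x_2 + 21/8*x_3**2 - 12*x_3 - 8}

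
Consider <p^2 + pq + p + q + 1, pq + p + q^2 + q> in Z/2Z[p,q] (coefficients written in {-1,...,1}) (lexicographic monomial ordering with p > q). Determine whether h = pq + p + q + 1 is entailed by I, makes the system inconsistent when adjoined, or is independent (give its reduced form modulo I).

First compute the reduced Gröbner basis of I by Buchberger's algorithm.
f_1 = p^2 + pq + p + q + 1, LT = p^2.
f_2 = pq + p + q^2 + q, LT = pq.

S(f_1,f_2): lcm = p^2q. S = p^2 + q^2 + q.
  leading term p^2: subtract (1)·f_1 from p^2 + q^2 + q → pq + p + q^2 + 1
  leading term pq: subtract (1)·f_2 from pq + p + q^2 + 1 → q + 1
  leading term q: no divisor's leading term divides it; move q to the remainder.
  leading term 1: no divisor's leading term divides it; move 1 to the remainder.
  remainder q + 1 ≠ 0; add k_3 = q + 1 to the basis.

The other S-polynomials (S(f_1,k_3), S(f_2,k_3)) all reduce to 0 modulo the current basis, so we have a Gröbner basis.
Inter-reduce: drop elements whose leading term is divisible by another's, tail-reduce, and make monic.
Reduced Gröbner basis: {p^2, q + 1}.
Label its elements g_1 = p^2, g_2 = q + 1.

Reduce h = pq + p + q + 1 modulo G:
  leading term pq: subtract (p)·g_2 from pq + p + q + 1 → q + 1
  leading term q: subtract (1)·g_2 from q + 1 → 0
  normal form = 0.
Since the normal form is 0, h ∈ I.

The remainder on division by a Gröbner basis is unique — it is the normal form.

pq + p + q + 1 lies in I (it reduces to 0).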